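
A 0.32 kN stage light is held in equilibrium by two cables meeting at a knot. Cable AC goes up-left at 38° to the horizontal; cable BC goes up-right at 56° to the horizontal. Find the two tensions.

T_AC = 0.1794 kN, T_BC = 0.2528 kN

ΣF_x = 0: −T_AC·cos38° + T_BC·cos56° = 0 → T_BC = 1.40919·T_AC.
ΣF_y = 0: T_AC·sin38° + T_BC·sin56° = 0.32.
Substitute: T_AC·(0.615661 + 1.40919·0.829038) = 0.32 → T_AC = 0.179379 ≈ 0.1794 kN.
Then T_BC = 1.40919 × 0.179379 = 0.2528 kN.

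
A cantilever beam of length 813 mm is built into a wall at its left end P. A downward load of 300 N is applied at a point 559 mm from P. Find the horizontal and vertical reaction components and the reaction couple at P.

P_x = 0, P_y = 300.0 N, M_P = 167700 N·mm

ΣF_x = 0: P_x = 0.
ΣF_y = 0: P_y − 300 = 0 → P_y = 300.0 N.
ΣM about P: M_P − 300·559 = 0 → M_P = 167700 N·mm.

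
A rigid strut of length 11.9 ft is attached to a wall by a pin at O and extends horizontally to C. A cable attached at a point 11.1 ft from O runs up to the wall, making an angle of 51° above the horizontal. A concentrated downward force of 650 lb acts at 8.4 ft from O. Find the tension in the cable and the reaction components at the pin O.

ΣM about O: T·sin51°·11.1 − 650·8.4 = 0 → T = 5460/(11.1·0.777146) = 632.947 ≈ 632.9 lb.
ΣF_x = 0: O_x − T·cos51° = 0 → O_x = 632.947 × 0.62932 = 398.3 lb.
ΣF_y = 0: O_y + T·sin51° − 650 = 0 → O_y = 650 − 632.947 × 0.777146 = 158.1 lb.

T = 632.9 lb, O_x = 398.3 lb, O_y = 158.1 lb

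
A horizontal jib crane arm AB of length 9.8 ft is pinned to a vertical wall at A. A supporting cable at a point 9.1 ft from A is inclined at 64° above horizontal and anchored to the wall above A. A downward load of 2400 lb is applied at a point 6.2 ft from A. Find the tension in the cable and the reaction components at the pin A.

T = 1819 lb, A_x = 797.5 lb, A_y = 764.8 lb

ΣM about A: T·sin64°·9.1 − 2400·6.2 = 0 → T = 14880/(9.1·0.898794) = 1819.29 ≈ 1819 lb.
ΣF_x = 0: A_x − T·cos64° = 0 → A_x = 1819.29 × 0.438371 = 797.5 lb.
ΣF_y = 0: A_y + T·sin64° − 2400 = 0 → A_y = 2400 − 1819.29 × 0.898794 = 764.8 lb.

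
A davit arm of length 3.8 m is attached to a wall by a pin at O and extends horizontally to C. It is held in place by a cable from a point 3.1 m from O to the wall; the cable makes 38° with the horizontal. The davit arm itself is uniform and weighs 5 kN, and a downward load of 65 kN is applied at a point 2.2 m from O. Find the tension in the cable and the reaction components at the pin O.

ΣM about O: T·sin38°·3.1 − 5·1.9 − 65·2.2 = 0 → T = 152.5/(3.1·0.615661) = 79.9036 ≈ 79.90 kN.
ΣF_x = 0: O_x − T·cos38° = 0 → O_x = 79.9036 × 0.788011 = 62.96 kN.
ΣF_y = 0: O_y + T·sin38° − 5 − 65 = 0 → O_y = 70 − 79.9036 × 0.615661 = 20.81 kN.

T = 79.90 kN, O_x = 62.96 kN, O_y = 20.81 kN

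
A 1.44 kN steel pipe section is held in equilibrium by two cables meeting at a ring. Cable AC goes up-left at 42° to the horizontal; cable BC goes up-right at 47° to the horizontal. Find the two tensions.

T_AC = 0.9822 kN, T_BC = 1.070 kN

ΣF_x = 0: −T_AC·cos42° + T_BC·cos47° = 0 → T_BC = 1.08966·T_AC.
ΣF_y = 0: T_AC·sin42° + T_BC·sin47° = 1.44.
Substitute: T_AC·(0.669131 + 1.08966·0.731354) = 1.44 → T_AC = 0.982226 ≈ 0.9822 kN.
Then T_BC = 1.08966 × 0.982226 = 1.070 kN.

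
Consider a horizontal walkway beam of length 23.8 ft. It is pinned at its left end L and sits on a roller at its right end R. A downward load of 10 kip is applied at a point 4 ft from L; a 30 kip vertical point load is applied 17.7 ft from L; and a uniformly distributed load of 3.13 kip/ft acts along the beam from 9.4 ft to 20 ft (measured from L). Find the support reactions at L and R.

Resultant of the distributed load: 3.13 × 10.6 = 33.178 kip at 14.7 ft from L.
ΣM about L: R_y·23.8 − 10·4 − 30·17.7 − (3.13·10.6)·14.7 = 0 → R_y = 1058.7166/23.8 = 44.4839 ≈ 44.48 kip.
ΣF_y = 0: L_y + 44.4839 − 10 − 30 − 3.13·10.6 = 0 → L_y = 28.69 kip.
ΣF_x = 0: no horizontal applied forces, so L_x = 0.

L_x = 0, L_y = 28.69 kip, R_y = 44.48 kip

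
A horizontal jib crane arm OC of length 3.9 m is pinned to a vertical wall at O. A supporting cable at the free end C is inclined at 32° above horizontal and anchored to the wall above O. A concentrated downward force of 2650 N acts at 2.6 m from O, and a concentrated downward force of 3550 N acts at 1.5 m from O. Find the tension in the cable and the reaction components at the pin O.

T = 5910 N, O_x = 5012 N, O_y = 3068 N

ΣM about O: T·sin32°·3.9 − 2650·2.6 − 3550·1.5 = 0 → T = 12215/(3.9·0.529919) = 5910.43 ≈ 5910 N.
ΣF_x = 0: O_x − T·cos32° = 0 → O_x = 5910.43 × 0.848048 = 5012 N.
ΣF_y = 0: O_y + T·sin32° − 2650 − 3550 = 0 → O_y = 6200 − 5910.43 × 0.529919 = 3068 N.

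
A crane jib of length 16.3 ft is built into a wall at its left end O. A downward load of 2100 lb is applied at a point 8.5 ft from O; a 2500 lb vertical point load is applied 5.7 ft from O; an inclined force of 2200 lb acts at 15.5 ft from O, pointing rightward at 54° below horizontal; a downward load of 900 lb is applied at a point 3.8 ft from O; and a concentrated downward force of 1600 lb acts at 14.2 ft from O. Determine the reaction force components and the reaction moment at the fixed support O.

O_x = -1293 lb, O_y = 8880 lb, M_O = 85830 lb·ft

ΣF_x = 0: O_x + 2200·cos54° = 0 → O_x = -1293 lb.
ΣF_y = 0: O_y − 2100 − 2500 − 2200·sin54° − 900 − 1600 = 0 → O_y = 8880 lb.
ΣM about O: M_O − 2100·8.5 − 2500·5.7 − 2200·sin54°·15.5 − 900·3.8 − 1600·14.2 = 0 → M_O = 85830 lb·ft.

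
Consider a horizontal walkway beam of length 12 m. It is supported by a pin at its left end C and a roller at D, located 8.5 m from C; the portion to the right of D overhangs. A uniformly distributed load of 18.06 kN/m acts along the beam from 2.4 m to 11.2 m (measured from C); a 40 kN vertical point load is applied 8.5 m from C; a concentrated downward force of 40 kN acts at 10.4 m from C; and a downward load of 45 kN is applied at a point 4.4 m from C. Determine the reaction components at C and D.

Resultant of the distributed load: 18.06 × 8.8 = 158.928 kN at 6.8 m from C.
Taking moments about C: D_y·8.5 − (18.06·8.8)·6.8 − 40·8.5 − 40·10.4 − 45·4.4 = 0 → D_y = 2034.7104/8.5 = 239.378 ≈ 239.4 kN.
ΣF_y = 0: C_y + 239.378 − 18.06·8.8 − 40 − 40 − 45 = 0 → C_y = 44.55 kN.
ΣF_x = 0: no horizontal applied forces, so C_x = 0.

C_x = 0, C_y = 44.55 kN, D_y = 239.4 kN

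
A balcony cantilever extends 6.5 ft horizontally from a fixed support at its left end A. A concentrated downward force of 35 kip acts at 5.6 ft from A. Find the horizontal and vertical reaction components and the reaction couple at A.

A_x = 0, A_y = 35.00 kip, M_A = 196.0 kip·ft

ΣF_x = 0: A_x = 0.
ΣF_y = 0: A_y − 35 = 0 → A_y = 35.00 kip.
ΣM about A: M_A − 35·5.6 = 0 → M_A = 196.0 kip·ft.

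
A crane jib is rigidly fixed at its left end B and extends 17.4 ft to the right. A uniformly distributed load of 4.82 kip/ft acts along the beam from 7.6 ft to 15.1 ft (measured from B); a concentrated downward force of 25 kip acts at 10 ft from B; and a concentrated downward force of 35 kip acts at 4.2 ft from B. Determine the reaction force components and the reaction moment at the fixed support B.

Resultant of the distributed load: 4.82 × 7.5 = 36.15 kip at 11.35 ft from B.
ΣF_x = 0: B_x = 0.
ΣF_y = 0: B_y − 4.82·7.5 − 25 − 35 = 0 → B_y = 96.15 kip.
ΣM about B: M_B − (4.82·7.5)·11.35 − 25·10 − 35·4.2 = 0 → M_B = 807.3 kip·ft.

B_x = 0, B_y = 96.15 kip, M_B = 807.3 kip·ft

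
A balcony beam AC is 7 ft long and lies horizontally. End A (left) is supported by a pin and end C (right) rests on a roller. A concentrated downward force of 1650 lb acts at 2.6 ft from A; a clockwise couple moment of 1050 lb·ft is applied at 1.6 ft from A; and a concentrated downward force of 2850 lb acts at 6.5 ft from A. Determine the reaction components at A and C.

Taking moments about A: C_y·7 − 1650·2.6 − 1050 − 2850·6.5 = 0 → C_y = 23865/7 = 3409.29 ≈ 3409 lb.
ΣF_y = 0: A_y + 3409.29 − 1650 − 2850 = 0 → A_y = 1091 lb.
ΣF_x = 0: no horizontal applied forces, so A_x = 0.

A_x = 0, A_y = 1091 lb, C_y = 3409 lb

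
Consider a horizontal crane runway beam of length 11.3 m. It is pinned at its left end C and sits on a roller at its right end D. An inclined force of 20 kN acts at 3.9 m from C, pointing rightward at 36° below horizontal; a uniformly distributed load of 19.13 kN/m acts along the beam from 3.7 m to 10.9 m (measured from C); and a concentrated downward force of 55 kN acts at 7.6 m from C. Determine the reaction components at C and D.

C_x = -16.18 kN, C_y = 74.46 kN, D_y = 130.0 kN

Resultant of the distributed load: 19.13 × 7.2 = 137.736 kN at 7.3 m from C.
Taking moments about C: D_y·11.3 − 20·sin36°·3.9 − (19.13·7.2)·7.3 − 55·7.6 = 0 → D_y = 1469.32/11.3 = 130.028 ≈ 130.0 kN.
ΣF_y = 0: C_y + 130.028 − 20·sin36° − 19.13·7.2 − 55 = 0 → C_y = 74.46 kN.
ΣF_x = 0: C_x + 20·cos36° = 0 → C_x = -16.18 kN.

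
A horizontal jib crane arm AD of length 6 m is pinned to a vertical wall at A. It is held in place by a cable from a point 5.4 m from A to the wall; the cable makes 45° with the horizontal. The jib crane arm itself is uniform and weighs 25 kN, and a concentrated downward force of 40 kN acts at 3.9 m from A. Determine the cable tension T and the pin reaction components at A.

T = 60.50 kN, A_x = 42.78 kN, A_y = 22.22 kN

ΣM about A: T·sin45°·5.4 − 25·3 − 40·3.9 = 0 → T = 231/(5.4·0.707107) = 60.4969 ≈ 60.50 kN.
ΣF_x = 0: A_x − T·cos45° = 0 → A_x = 60.4969 × 0.707107 = 42.78 kN.
ΣF_y = 0: A_y + T·sin45° − 25 − 40 = 0 → A_y = 65 − 60.4969 × 0.707107 = 22.22 kN.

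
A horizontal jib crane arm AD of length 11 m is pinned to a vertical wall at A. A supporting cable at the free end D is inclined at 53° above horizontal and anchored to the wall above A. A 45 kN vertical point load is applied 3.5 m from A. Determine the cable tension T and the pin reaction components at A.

T = 17.93 kN, A_x = 10.79 kN, A_y = 30.68 kN

ΣM about A: T·sin53°·11 − 45·3.5 = 0 → T = 157.5/(11·0.798636) = 17.9283 ≈ 17.93 kN.
ΣF_x = 0: A_x − T·cos53° = 0 → A_x = 17.9283 × 0.601815 = 10.79 kN.
ΣF_y = 0: A_y + T·sin53° − 45 = 0 → A_y = 45 − 17.9283 × 0.798636 = 30.68 kN.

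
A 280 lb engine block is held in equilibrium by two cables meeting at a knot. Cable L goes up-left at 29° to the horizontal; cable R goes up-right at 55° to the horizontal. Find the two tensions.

ΣF_x = 0: −T_L·cos29° + T_R·cos55° = 0 → T_R = 1.52485·T_L.
ΣF_y = 0: T_L·sin29° + T_R·sin55° = 280.
Substitute: T_L·(0.48481 + 1.52485·0.819152) = 280 → T_L = 161.486 ≈ 161.5 lb.
Then T_R = 1.52485 × 161.486 = 246.2 lb.

T_L = 161.5 lb, T_R = 246.2 lb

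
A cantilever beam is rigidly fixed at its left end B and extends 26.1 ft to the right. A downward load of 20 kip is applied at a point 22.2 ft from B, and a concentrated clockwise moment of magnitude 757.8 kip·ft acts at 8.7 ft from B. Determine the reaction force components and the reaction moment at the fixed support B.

ΣF_x = 0: B_x = 0.
ΣF_y = 0: B_y − 20 = 0 → B_y = 20.00 kip.
ΣM about B: M_B − 20·22.2 − 757.8 = 0 → M_B = 1202 kip·ft.

B_x = 0, B_y = 20.00 kip, M_B = 1202 kip·ft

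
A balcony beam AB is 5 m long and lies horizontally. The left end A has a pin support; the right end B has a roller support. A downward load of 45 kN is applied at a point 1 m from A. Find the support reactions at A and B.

A_x = 0, A_y = 36.00 kN, B_y = 9.000 kN

Moments about A: B_y·5 − 45·1 = 0 → B_y = 45/5 = 9.000 kN.
ΣF_y = 0: A_y + 9 − 45 = 0 → A_y = 36.00 kN.
ΣF_x = 0: no horizontal applied forces, so A_x = 0.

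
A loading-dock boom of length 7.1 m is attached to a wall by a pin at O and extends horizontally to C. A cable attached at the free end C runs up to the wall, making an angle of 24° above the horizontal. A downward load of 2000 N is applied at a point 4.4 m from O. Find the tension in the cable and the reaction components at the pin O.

ΣM about O: T·sin24°·7.1 − 2000·4.4 = 0 → T = 8800/(7.1·0.406737) = 3047.27 ≈ 3047 N.
ΣF_x = 0: O_x − T·cos24° = 0 → O_x = 3047.27 × 0.913545 = 2784 N.
ΣF_y = 0: O_y + T·sin24° − 2000 = 0 → O_y = 2000 − 3047.27 × 0.406737 = 760.6 N.

T = 3047 N, O_x = 2784 N, O_y = 760.6 N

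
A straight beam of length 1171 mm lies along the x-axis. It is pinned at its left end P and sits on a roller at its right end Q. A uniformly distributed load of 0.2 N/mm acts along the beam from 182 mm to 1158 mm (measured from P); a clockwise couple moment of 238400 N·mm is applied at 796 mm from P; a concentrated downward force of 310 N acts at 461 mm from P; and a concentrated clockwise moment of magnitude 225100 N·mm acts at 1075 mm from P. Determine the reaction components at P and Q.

Resultant of the distributed load: 0.2 × 976 = 195.2 N at 670 mm from P.
Moments about P: Q_y·1171 − (0.2·976)·670 − 238400 − 310·461 − 225100 = 0 → Q_y = 737194/1171 = 629.542 ≈ 629.5 N.
ΣF_y = 0: P_y + 629.542 − 0.2·976 − 310 = 0 → P_y = -124.3 N.
ΣF_x = 0: no horizontal applied forces, so P_x = 0.

P_x = 0, P_y = -124.3 N, Q_y = 629.5 N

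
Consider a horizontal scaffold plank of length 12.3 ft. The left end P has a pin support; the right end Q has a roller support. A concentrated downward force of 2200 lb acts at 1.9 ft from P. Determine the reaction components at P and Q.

Moments about P: Q_y·12.3 − 2200·1.9 = 0 → Q_y = 4180/12.3 = 339.837 ≈ 339.8 lb.
ΣF_y = 0: P_y + 339.837 − 2200 = 0 → P_y = 1860 lb.
ΣF_x = 0: no horizontal applied forces, so P_x = 0.

P_x = 0, P_y = 1860 lb, Q_y = 339.8 lb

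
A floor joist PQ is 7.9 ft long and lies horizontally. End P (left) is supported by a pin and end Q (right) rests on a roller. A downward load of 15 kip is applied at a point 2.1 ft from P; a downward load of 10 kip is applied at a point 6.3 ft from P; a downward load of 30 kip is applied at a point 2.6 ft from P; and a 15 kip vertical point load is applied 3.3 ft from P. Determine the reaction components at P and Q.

P_x = 0, P_y = 41.90 kip, Q_y = 28.10 kip

Taking moments about P: Q_y·7.9 − 15·2.1 − 10·6.3 − 30·2.6 − 15·3.3 = 0 → Q_y = 222/7.9 = 28.1013 ≈ 28.10 kip.
ΣF_y = 0: P_y + 28.1013 − 15 − 10 − 30 − 15 = 0 → P_y = 41.90 kip.
ΣF_x = 0: no horizontal applied forces, so P_x = 0.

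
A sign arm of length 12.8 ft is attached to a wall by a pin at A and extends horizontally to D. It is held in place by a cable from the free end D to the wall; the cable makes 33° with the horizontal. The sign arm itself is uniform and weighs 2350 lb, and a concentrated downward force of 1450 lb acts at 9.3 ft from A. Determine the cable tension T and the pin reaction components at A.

T = 4092 lb, A_x = 3432 lb, A_y = 1571 lb

ΣM about A: T·sin33°·12.8 − 2350·6.4 − 1450·9.3 = 0 → T = 28525/(12.8·0.544639) = 4091.73 ≈ 4092 lb.
ΣF_x = 0: A_x − T·cos33° = 0 → A_x = 4091.73 × 0.838671 = 3432 lb.
ΣF_y = 0: A_y + T·sin33° − 2350 − 1450 = 0 → A_y = 3800 − 4091.73 × 0.544639 = 1571 lb.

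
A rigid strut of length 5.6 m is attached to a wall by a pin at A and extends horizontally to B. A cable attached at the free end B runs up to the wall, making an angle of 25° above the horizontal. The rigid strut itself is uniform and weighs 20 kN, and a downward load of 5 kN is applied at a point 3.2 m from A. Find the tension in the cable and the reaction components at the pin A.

ΣM about A: T·sin25°·5.6 − 20·2.8 − 5·3.2 = 0 → T = 72/(5.6·0.422618) = 30.4226 ≈ 30.42 kN.
ΣF_x = 0: A_x − T·cos25° = 0 → A_x = 30.4226 × 0.906308 = 27.57 kN.
ΣF_y = 0: A_y + T·sin25° − 20 − 5 = 0 → A_y = 25 − 30.4226 × 0.422618 = 12.14 kN.

T = 30.42 kN, A_x = 27.57 kN, A_y = 12.14 kN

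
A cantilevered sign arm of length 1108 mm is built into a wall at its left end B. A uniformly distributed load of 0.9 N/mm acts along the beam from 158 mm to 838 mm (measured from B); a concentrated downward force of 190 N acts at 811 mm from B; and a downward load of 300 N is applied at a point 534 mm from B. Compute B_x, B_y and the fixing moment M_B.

Resultant of the distributed load: 0.9 × 680 = 612 N at 498 mm from B.
ΣF_x = 0: B_x = 0.
ΣF_y = 0: B_y − 0.9·680 − 190 − 300 = 0 → B_y = 1102 N.
ΣM about B: M_B − (0.9·680)·498 − 190·811 − 300·534 = 0 → M_B = 619100 N·mm.

B_x = 0, B_y = 1102 N, M_B = 619100 N·mm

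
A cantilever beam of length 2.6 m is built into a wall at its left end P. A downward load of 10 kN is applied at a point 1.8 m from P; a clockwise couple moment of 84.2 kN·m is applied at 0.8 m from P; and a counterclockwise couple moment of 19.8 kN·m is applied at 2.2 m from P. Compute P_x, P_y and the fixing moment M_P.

ΣF_x = 0: P_x = 0.
ΣF_y = 0: P_y − 10 = 0 → P_y = 10.00 kN.
ΣM about P: M_P − 10·1.8 − 84.2 + 19.8 = 0 → M_P = 82.40 kN·m.

P_x = 0, P_y = 10.00 kN, M_P = 82.40 kN·m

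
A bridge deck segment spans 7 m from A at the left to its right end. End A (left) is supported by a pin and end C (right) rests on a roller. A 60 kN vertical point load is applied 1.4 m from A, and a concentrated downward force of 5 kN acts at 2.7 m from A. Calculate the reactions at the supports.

ΣM about A: C_y·7 − 60·1.4 − 5·2.7 = 0 → C_y = 97.5/7 = 13.9286 ≈ 13.93 kN.
ΣF_y = 0: A_y + 13.9286 − 60 − 5 = 0 → A_y = 51.07 kN.
ΣF_x = 0: no horizontal applied forces, so A_x = 0.

A_x = 0, A_y = 51.07 kN, C_y = 13.93 kN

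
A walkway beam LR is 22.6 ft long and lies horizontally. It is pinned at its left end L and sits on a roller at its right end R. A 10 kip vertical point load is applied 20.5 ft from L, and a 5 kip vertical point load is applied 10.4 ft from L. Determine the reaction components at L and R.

Taking moments about L: R_y·22.6 − 10·20.5 − 5·10.4 = 0 → R_y = 257/22.6 = 11.3717 ≈ 11.37 kip.
ΣF_y = 0: L_y + 11.3717 − 10 − 5 = 0 → L_y = 3.628 kip.
ΣF_x = 0: no horizontal applied forces, so L_x = 0.

L_x = 0, L_y = 3.628 kip, R_y = 11.37 kip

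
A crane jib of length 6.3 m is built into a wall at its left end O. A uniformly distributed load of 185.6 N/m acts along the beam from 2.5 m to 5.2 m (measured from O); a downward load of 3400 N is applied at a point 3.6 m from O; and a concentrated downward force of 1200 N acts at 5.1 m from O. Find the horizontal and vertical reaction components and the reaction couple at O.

Resultant of the distributed load: 185.6 × 2.7 = 501.12 N at 3.85 m from O.
ΣF_x = 0: O_x = 0.
ΣF_y = 0: O_y − 185.6·2.7 − 3400 − 1200 = 0 → O_y = 5101 N.
ΣM about O: M_O − (185.6·2.7)·3.85 − 3400·3.6 − 1200·5.1 = 0 → M_O = 20290 N·m.

O_x = 0, O_y = 5101 N, M_O = 20290 N·m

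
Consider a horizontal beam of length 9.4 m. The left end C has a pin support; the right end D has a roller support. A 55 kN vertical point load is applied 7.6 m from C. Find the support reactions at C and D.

C_x = 0, C_y = 10.53 kN, D_y = 44.47 kN

ΣM about C: D_y·9.4 − 55·7.6 = 0 → D_y = 418/9.4 = 44.4681 ≈ 44.47 kN.
ΣF_y = 0: C_y + 44.4681 − 55 = 0 → C_y = 10.53 kN.
ΣF_x = 0: no horizontal applied forces, so C_x = 0.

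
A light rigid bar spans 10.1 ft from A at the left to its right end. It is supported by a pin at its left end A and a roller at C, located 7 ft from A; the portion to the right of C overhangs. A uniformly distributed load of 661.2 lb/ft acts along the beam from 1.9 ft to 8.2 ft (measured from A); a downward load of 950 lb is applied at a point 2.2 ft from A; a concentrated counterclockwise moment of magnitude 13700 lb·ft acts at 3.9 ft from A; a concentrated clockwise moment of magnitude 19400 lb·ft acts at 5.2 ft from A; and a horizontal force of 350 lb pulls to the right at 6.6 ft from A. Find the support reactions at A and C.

Resultant of the distributed load: 661.2 × 6.3 = 4165.56 lb at 5.05 ft from A.
Moments about A: C_y·7 − (661.2·6.3)·5.05 − 950·2.2 + 13700 − 19400 = 0 → C_y = 28826.078/7 = 4118.01 ≈ 4118 lb.
ΣF_y = 0: A_y + 4118.01 − 661.2·6.3 − 950 = 0 → A_y = 997.5 lb.
ΣF_x = 0: A_x + 350 = 0 → A_x = -350.0 lb.

A_x = -350.0 lb, A_y = 997.5 lb, C_y = 4118 lb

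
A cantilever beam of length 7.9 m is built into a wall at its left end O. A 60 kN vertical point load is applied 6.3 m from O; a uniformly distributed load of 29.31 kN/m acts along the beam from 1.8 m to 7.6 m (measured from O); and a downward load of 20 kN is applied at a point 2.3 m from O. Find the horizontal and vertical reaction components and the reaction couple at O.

O_x = 0, O_y = 250.0 kN, M_O = 1223 kN·m

Resultant of the distributed load: 29.31 × 5.8 = 169.998 kN at 4.7 m from O.
ΣF_x = 0: O_x = 0.
ΣF_y = 0: O_y − 60 − 29.31·5.8 − 20 = 0 → O_y = 250.0 kN.
ΣM about O: M_O − 60·6.3 − (29.31·5.8)·4.7 − 20·2.3 = 0 → M_O = 1223 kN·m.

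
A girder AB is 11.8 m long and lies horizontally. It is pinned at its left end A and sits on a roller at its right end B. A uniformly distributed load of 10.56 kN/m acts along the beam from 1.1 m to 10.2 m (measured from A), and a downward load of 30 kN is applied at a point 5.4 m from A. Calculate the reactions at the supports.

Resultant of the distributed load: 10.56 × 9.1 = 96.096 kN at 5.65 m from A.
Moments about A: B_y·11.8 − (10.56·9.1)·5.65 − 30·5.4 = 0 → B_y = 704.9424/11.8 = 59.7409 ≈ 59.74 kN.
ΣF_y = 0: A_y + 59.7409 − 10.56·9.1 − 30 = 0 → A_y = 66.36 kN.
ΣF_x = 0: no horizontal applied forces, so A_x = 0.

A_x = 0, A_y = 66.36 kN, B_y = 59.74 kN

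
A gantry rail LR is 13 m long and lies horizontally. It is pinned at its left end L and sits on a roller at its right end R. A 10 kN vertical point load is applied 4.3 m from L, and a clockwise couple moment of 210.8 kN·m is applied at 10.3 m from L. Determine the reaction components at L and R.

Taking moments about L: R_y·13 − 10·4.3 − 210.8 = 0 → R_y = 253.8/13 = 19.5231 ≈ 19.52 kN.
ΣF_y = 0: L_y + 19.5231 − 10 = 0 → L_y = -9.523 kN.
ΣF_x = 0: no horizontal applied forces, so L_x = 0.

L_x = 0, L_y = -9.523 kN, R_y = 19.52 kN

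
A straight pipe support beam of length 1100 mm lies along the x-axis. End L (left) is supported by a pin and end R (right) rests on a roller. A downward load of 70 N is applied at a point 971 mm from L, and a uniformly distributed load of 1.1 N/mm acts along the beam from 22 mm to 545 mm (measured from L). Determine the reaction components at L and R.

L_x = 0, L_y = 435.2 N, R_y = 210.1 N

Resultant of the distributed load: 1.1 × 523 = 575.3 N at 283.5 mm from L.
Taking moments about L: R_y·1100 − 70·971 − (1.1·523)·283.5 = 0 → R_y = 231067.55/1100 = 210.061 ≈ 210.1 N.
ΣF_y = 0: L_y + 210.061 − 70 − 1.1·523 = 0 → L_y = 435.2 N.
ΣF_x = 0: no horizontal applied forces, so L_x = 0.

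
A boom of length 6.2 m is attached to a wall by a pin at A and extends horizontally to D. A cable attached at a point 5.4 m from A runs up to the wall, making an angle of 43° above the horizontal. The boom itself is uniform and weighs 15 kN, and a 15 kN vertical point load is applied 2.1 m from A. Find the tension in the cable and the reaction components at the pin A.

ΣM about A: T·sin43°·5.4 − 15·3.1 − 15·2.1 = 0 → T = 78/(5.4·0.681998) = 21.1796 ≈ 21.18 kN.
ΣF_x = 0: A_x − T·cos43° = 0 → A_x = 21.1796 × 0.731354 = 15.49 kN.
ΣF_y = 0: A_y + T·sin43° − 15 − 15 = 0 → A_y = 30 − 21.1796 × 0.681998 = 15.56 kN.

T = 21.18 kN, A_x = 15.49 kN, A_y = 15.56 kN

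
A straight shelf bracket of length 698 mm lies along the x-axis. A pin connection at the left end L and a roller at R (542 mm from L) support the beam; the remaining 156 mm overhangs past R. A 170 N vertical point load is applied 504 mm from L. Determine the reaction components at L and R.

L_x = 0, L_y = 11.92 N, R_y = 158.1 N

Moments about L: R_y·542 − 170·504 = 0 → R_y = 85680/542 = 158.081 ≈ 158.1 N.
ΣF_y = 0: L_y + 158.081 − 170 = 0 → L_y = 11.92 N.
ΣF_x = 0: no horizontal applied forces, so L_x = 0.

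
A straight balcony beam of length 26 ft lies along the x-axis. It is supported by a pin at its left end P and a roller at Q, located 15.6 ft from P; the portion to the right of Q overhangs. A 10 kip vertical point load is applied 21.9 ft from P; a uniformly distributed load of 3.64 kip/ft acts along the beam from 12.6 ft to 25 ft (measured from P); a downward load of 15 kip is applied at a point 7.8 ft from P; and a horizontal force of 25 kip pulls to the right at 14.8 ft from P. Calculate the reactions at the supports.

P_x = -25.00 kip, P_y = -5.797 kip, Q_y = 75.93 kip

Resultant of the distributed load: 3.64 × 12.4 = 45.136 kip at 18.8 ft from P.
Moments about P: Q_y·15.6 − 10·21.9 − (3.64·12.4)·18.8 − 15·7.8 = 0 → Q_y = 1184.5568/15.6 = 75.9331 ≈ 75.93 kip.
ΣF_y = 0: P_y + 75.9331 − 10 − 3.64·12.4 − 15 = 0 → P_y = -5.797 kip.
ΣF_x = 0: P_x + 25 = 0 → P_x = -25.00 kip.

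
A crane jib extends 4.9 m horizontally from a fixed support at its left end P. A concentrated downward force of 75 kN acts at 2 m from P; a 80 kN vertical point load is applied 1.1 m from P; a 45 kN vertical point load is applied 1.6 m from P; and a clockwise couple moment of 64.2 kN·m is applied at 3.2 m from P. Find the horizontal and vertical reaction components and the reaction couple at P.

P_x = 0, P_y = 200.0 kN, M_P = 374.2 kN·m

ΣF_x = 0: P_x = 0.
ΣF_y = 0: P_y − 75 − 80 − 45 = 0 → P_y = 200.0 kN.
ΣM about P: M_P − 75·2 − 80·1.1 − 45·1.6 − 64.2 = 0 → M_P = 374.2 kN·m.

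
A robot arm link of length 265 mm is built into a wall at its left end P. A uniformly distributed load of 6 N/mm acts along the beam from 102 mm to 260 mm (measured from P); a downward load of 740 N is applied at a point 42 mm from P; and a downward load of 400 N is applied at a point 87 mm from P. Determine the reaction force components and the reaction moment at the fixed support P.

P_x = 0, P_y = 2088 N, M_P = 237500 N·mm

Resultant of the distributed load: 6 × 158 = 948 N at 181 mm from P.
ΣF_x = 0: P_x = 0.
ΣF_y = 0: P_y − 6·158 − 740 − 400 = 0 → P_y = 2088 N.
ΣM about P: M_P − (6·158)·181 − 740·42 − 400·87 = 0 → M_P = 237500 N·mm.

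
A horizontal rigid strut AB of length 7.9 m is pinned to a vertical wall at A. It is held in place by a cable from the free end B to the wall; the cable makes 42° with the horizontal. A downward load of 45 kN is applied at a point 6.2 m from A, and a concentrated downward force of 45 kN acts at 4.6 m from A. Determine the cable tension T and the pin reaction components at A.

ΣM about A: T·sin42°·7.9 − 45·6.2 − 45·4.6 = 0 → T = 486/(7.9·0.669131) = 91.9386 ≈ 91.94 kN.
ΣF_x = 0: A_x − T·cos42° = 0 → A_x = 91.9386 × 0.743145 = 68.32 kN.
ΣF_y = 0: A_y + T·sin42° − 45 − 45 = 0 → A_y = 90 − 91.9386 × 0.669131 = 28.48 kN.

T = 91.94 kN, A_x = 68.32 kN, A_y = 28.48 kN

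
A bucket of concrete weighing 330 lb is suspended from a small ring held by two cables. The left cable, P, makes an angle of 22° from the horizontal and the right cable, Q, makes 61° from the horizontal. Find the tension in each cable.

ΣF_x = 0: −T_P·cos22° + T_Q·cos61° = 0 → T_Q = 1.91247·T_P.
ΣF_y = 0: T_P·sin22° + T_Q·sin61° = 330.
Substitute: T_P·(0.374607 + 1.91247·0.87462) = 330 → T_P = 161.189 ≈ 161.2 lb.
Then T_Q = 1.91247 × 161.189 = 308.3 lb.

T_P = 161.2 lb, T_Q = 308.3 lb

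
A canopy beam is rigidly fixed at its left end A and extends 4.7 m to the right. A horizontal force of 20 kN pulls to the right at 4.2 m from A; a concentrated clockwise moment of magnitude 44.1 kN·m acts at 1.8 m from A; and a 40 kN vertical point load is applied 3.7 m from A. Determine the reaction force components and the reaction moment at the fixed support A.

ΣF_x = 0: A_x + 20 = 0 → A_x = -20.00 kN.
ΣF_y = 0: A_y − 40 = 0 → A_y = 40.00 kN.
ΣM about A: M_A − 44.1 − 40·3.7 = 0 → M_A = 192.1 kN·m.

A_x = -20.00 kN, A_y = 40.00 kN, M_A = 192.1 kN·m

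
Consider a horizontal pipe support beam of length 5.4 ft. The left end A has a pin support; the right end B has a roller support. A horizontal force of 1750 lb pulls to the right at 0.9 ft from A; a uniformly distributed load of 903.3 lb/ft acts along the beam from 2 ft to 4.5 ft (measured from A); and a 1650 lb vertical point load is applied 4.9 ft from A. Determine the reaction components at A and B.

Resultant of the distributed load: 903.3 × 2.5 = 2258.25 lb at 3.25 ft from A.
Taking moments about A: B_y·5.4 − (903.3·2.5)·3.25 − 1650·4.9 = 0 → B_y = 15424.3125/5.4 = 2856.35 ≈ 2856 lb.
ΣF_y = 0: A_y + 2856.35 − 903.3·2.5 − 1650 = 0 → A_y = 1052 lb.
ΣF_x = 0: A_x + 1750 = 0 → A_x = -1750 lb.

A_x = -1750 lb, A_y = 1052 lb, B_y = 2856 lb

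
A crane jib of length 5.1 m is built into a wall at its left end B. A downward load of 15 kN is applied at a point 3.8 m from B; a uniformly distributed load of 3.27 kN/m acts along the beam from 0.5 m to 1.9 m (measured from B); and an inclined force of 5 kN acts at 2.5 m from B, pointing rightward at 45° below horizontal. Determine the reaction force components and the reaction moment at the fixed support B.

B_x = -3.536 kN, B_y = 23.11 kN, M_B = 71.33 kN·m

Resultant of the distributed load: 3.27 × 1.4 = 4.578 kN at 1.2 m from B.
ΣF_x = 0: B_x + 5·cos45° = 0 → B_x = -3.536 kN.
ΣF_y = 0: B_y − 15 − 3.27·1.4 − 5·sin45° = 0 → B_y = 23.11 kN.
ΣM about B: M_B − 15·3.8 − (3.27·1.4)·1.2 − 5·sin45°·2.5 = 0 → M_B = 71.33 kN·m.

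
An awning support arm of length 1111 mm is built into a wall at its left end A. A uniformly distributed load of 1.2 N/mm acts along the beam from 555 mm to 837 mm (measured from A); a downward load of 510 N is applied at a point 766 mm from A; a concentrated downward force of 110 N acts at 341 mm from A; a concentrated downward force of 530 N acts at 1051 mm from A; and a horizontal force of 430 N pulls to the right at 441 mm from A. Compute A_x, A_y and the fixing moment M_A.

Resultant of the distributed load: 1.2 × 282 = 338.4 N at 696 mm from A.
ΣF_x = 0: A_x + 430 = 0 → A_x = -430.0 N.
ΣF_y = 0: A_y − 1.2·282 − 510 − 110 − 530 = 0 → A_y = 1488 N.
ΣM about A: M_A − (1.2·282)·696 − 510·766 − 110·341 − 530·1051 = 0 → M_A = 1221000 N·mm.

A_x = -430.0 N, A_y = 1488 N, M_A = 1221000 N·mm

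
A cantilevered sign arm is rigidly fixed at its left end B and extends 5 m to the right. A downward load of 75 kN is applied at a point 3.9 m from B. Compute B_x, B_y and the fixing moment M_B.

ΣF_x = 0: B_x = 0.
ΣF_y = 0: B_y − 75 = 0 → B_y = 75.00 kN.
ΣM about B: M_B − 75·3.9 = 0 → M_B = 292.5 kN·m.

B_x = 0, B_y = 75.00 kN, M_B = 292.5 kN·m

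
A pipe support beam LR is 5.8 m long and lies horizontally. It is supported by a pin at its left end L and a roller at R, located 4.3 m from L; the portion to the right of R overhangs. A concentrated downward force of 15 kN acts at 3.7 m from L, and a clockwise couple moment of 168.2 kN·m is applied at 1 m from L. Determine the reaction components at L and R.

Moments about L: R_y·4.3 − 15·3.7 − 168.2 = 0 → R_y = 223.7/4.3 = 52.0233 ≈ 52.02 kN.
ΣF_y = 0: L_y + 52.0233 − 15 = 0 → L_y = -37.02 kN.
ΣF_x = 0: no horizontal applied forces, so L_x = 0.

L_x = 0, L_y = -37.02 kN, R_y = 52.02 kN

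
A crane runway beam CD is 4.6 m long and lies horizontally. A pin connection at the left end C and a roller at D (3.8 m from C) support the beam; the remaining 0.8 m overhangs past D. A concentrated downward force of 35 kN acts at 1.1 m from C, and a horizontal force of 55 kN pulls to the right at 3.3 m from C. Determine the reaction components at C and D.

C_x = -55.00 kN, C_y = 24.87 kN, D_y = 10.13 kN

Taking moments about C: D_y·3.8 − 35·1.1 = 0 → D_y = 38.5/3.8 = 10.1316 ≈ 10.13 kN.
ΣF_y = 0: C_y + 10.1316 − 35 = 0 → C_y = 24.87 kN.
ΣF_x = 0: C_x + 55 = 0 → C_x = -55.00 kN.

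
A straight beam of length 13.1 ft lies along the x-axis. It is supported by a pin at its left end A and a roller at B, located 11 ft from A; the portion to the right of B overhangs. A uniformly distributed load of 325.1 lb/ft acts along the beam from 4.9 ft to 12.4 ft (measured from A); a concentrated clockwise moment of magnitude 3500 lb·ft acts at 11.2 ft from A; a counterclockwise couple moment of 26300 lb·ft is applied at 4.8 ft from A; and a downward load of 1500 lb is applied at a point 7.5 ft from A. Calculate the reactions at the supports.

Resultant of the distributed load: 325.1 × 7.5 = 2438.25 lb at 8.65 ft from A.
Taking moments about A: B_y·11 − (325.1·7.5)·8.65 − 3500 + 26300 − 1500·7.5 = 0 → B_y = 9540.8625/11 = 867.351 ≈ 867.4 lb.
ΣF_y = 0: A_y + 867.351 − 325.1·7.5 − 1500 = 0 → A_y = 3071 lb.
ΣF_x = 0: no horizontal applied forces, so A_x = 0.

A_x = 0, A_y = 3071 lb, B_y = 867.4 lb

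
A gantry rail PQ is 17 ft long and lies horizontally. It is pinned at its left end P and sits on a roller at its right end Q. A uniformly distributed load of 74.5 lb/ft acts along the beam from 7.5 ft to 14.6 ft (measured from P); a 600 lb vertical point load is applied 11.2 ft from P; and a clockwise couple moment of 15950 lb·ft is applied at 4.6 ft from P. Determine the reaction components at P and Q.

Resultant of the distributed load: 74.5 × 7.1 = 528.95 lb at 11.05 ft from P.
ΣM about P: Q_y·17 − (74.5·7.1)·11.05 − 600·11.2 − 15950 = 0 → Q_y = 28514.8975/17 = 1677.35 ≈ 1677 lb.
ΣF_y = 0: P_y + 1677.35 − 74.5·7.1 − 600 = 0 → P_y = -548.4 lb.
ΣF_x = 0: no horizontal applied forces, so P_x = 0.

P_x = 0, P_y = -548.4 lb, Q_y = 1677 lb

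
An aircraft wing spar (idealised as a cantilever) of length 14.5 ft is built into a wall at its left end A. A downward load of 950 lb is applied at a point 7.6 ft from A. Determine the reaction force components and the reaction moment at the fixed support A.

ΣF_x = 0: A_x = 0.
ΣF_y = 0: A_y − 950 = 0 → A_y = 950.0 lb.
ΣM about A: M_A − 950·7.6 = 0 → M_A = 7220 lb·ft.

A_x = 0, A_y = 950.0 lb, M_A = 7220 lb·ft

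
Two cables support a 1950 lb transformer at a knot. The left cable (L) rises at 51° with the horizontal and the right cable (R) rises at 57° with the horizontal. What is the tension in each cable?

ΣF_x = 0: −T_L·cos51° + T_R·cos57° = 0 → T_R = 1.15548·T_L.
ΣF_y = 0: T_L·sin51° + T_R·sin57° = 1950.
Substitute: T_L·(0.777146 + 1.15548·0.838671) = 1950 → T_L = 1116.7 ≈ 1117 lb.
Then T_R = 1.15548 × 1116.7 = 1290 lb.

T_L = 1117 lb, T_R = 1290 lb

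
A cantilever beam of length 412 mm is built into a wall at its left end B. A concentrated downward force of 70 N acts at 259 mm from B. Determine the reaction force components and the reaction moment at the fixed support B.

ΣF_x = 0: B_x = 0.
ΣF_y = 0: B_y − 70 = 0 → B_y = 70.00 N.
ΣM about B: M_B − 70·259 = 0 → M_B = 18130 N·mm.

B_x = 0, B_y = 70.00 N, M_B = 18130 N·mm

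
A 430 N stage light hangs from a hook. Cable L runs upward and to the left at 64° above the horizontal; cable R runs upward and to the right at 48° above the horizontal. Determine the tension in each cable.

T_L = 310.3 N, T_R = 203.3 N

ΣF_x = 0: −T_L·cos64° + T_R·cos48° = 0 → T_R = 0.655135·T_L.
ΣF_y = 0: T_L·sin64° + T_R·sin48° = 430.
Substitute: T_L·(0.898794 + 0.655135·0.743145) = 430 → T_L = 310.323 ≈ 310.3 N.
Then T_R = 0.655135 × 310.323 = 203.3 N.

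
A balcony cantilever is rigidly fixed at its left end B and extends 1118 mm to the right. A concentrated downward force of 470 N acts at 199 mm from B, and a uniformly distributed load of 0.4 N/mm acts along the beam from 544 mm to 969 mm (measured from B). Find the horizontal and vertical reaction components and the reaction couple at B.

B_x = 0, B_y = 640.0 N, M_B = 222100 N·mm

Resultant of the distributed load: 0.4 × 425 = 170 N at 756.5 mm from B.
ΣF_x = 0: B_x = 0.
ΣF_y = 0: B_y − 470 − 0.4·425 = 0 → B_y = 640.0 N.
ΣM about B: M_B − 470·199 − (0.4·425)·756.5 = 0 → M_B = 222100 N·mm.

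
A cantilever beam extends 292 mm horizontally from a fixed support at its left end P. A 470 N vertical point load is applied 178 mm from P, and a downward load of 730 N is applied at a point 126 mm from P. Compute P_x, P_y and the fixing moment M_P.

ΣF_x = 0: P_x = 0.
ΣF_y = 0: P_y − 470 − 730 = 0 → P_y = 1200 N.
ΣM about P: M_P − 470·178 − 730·126 = 0 → M_P = 175600 N·mm.

P_x = 0, P_y = 1200 N, M_P = 175600 N·mm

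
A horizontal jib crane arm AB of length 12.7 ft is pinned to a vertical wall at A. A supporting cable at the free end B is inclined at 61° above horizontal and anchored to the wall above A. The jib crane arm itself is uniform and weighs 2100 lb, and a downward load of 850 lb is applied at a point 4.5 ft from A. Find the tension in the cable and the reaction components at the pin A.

T = 1545 lb, A_x = 749.0 lb, A_y = 1599 lb

ΣM about A: T·sin61°·12.7 − 2100·6.35 − 850·4.5 = 0 → T = 17160/(12.7·0.87462) = 1544.88 ≈ 1545 lb.
ΣF_x = 0: A_x − T·cos61° = 0 → A_x = 1544.88 × 0.48481 = 749.0 lb.
ΣF_y = 0: A_y + T·sin61° − 2100 − 850 = 0 → A_y = 2950 − 1544.88 × 0.87462 = 1599 lb.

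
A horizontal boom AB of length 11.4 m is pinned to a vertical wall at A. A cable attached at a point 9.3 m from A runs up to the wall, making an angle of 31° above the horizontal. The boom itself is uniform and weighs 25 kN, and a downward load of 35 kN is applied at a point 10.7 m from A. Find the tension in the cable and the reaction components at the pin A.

ΣM about A: T·sin31°·9.3 − 25·5.7 − 35·10.7 = 0 → T = 517/(9.3·0.515038) = 107.936 ≈ 107.9 kN.
ΣF_x = 0: A_x − T·cos31° = 0 → A_x = 107.936 × 0.857167 = 92.52 kN.
ΣF_y = 0: A_y + T·sin31° − 25 − 35 = 0 → A_y = 60 − 107.936 × 0.515038 = 4.409 kN.

T = 107.9 kN, A_x = 92.52 kN, A_y = 4.409 kN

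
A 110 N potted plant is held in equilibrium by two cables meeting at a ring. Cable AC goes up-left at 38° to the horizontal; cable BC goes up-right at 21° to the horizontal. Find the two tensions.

T_AC = 119.8 N, T_BC = 101.1 N

ΣF_x = 0: −T_AC·cos38° + T_BC·cos21° = 0 → T_BC = 0.844074·T_AC.
ΣF_y = 0: T_AC·sin38° + T_BC·sin21° = 110.
Substitute: T_AC·(0.615661 + 0.844074·0.358368) = 110 → T_AC = 119.806 ≈ 119.8 N.
Then T_BC = 0.844074 × 119.806 = 101.1 N.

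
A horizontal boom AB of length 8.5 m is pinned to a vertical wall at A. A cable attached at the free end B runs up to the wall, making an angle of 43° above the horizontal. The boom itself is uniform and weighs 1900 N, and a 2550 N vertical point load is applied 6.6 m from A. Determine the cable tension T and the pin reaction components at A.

T = 4296 N, A_x = 3142 N, A_y = 1520 N

ΣM about A: T·sin43°·8.5 − 1900·4.25 − 2550·6.6 = 0 → T = 24905/(8.5·0.681998) = 4296.2 ≈ 4296 N.
ΣF_x = 0: A_x − T·cos43° = 0 → A_x = 4296.2 × 0.731354 = 3142 N.
ΣF_y = 0: A_y + T·sin43° − 1900 − 2550 = 0 → A_y = 4450 − 4296.2 × 0.681998 = 1520 N.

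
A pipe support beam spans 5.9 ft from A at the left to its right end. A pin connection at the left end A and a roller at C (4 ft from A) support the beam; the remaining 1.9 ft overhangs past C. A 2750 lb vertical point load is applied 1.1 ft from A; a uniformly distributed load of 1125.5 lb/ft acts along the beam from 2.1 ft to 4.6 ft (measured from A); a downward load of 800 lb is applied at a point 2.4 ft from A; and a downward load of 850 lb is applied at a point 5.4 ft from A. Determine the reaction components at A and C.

Resultant of the distributed load: 1125.5 × 2.5 = 2813.75 lb at 3.35 ft from A.
Moments about A: C_y·4 − 2750·1.1 − (1125.5·2.5)·3.35 − 800·2.4 − 850·5.4 = 0 → C_y = 18961.0625/4 = 4740.27 ≈ 4740 lb.
ΣF_y = 0: A_y + 4740.27 − 2750 − 1125.5·2.5 − 800 − 850 = 0 → A_y = 2473 lb.
ΣF_x = 0: no horizontal applied forces, so A_x = 0.

A_x = 0, A_y = 2473 lb, C_y = 4740 lb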